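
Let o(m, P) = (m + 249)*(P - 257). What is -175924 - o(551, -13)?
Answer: 40076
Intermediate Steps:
o(m, P) = (-257 + P)*(249 + m) (o(m, P) = (249 + m)*(-257 + P) = (-257 + P)*(249 + m))
-175924 - o(551, -13) = -175924 - (-63993 - 257*551 + 249*(-13) - 13*551) = -175924 - (-63993 - 141607 - 3237 - 7163) = -175924 - 1*(-216000) = -175924 + 216000 = 40076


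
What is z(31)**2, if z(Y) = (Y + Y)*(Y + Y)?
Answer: 14776336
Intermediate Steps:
z(Y) = 4*Y**2 (z(Y) = (2*Y)*(2*Y) = 4*Y**2)
z(31)**2 = (4*31**2)**2 = (4*961)**2 = 3844**2 = 14776336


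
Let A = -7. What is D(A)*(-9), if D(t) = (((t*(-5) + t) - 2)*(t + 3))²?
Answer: -97344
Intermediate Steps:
D(t) = (-2 - 4*t)²*(3 + t)² (D(t) = (((-5*t + t) - 2)*(3 + t))² = ((-4*t - 2)*(3 + t))² = ((-2 - 4*t)*(3 + t))² = (-2 - 4*t)²*(3 + t)²)
D(A)*(-9) = (4*(1 + 2*(-7))²*(3 - 7)²)*(-9) = (4*(1 - 14)²*(-4)²)*(-9) = (4*(-13)²*16)*(-9) = (4*169*16)*(-9) = 10816*(-9) = -97344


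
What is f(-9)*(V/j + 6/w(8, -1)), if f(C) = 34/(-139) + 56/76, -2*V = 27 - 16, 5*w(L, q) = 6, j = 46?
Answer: 145925/60743 ≈ 2.4023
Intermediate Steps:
w(L, q) = 6/5 (w(L, q) = (1/5)*6 = 6/5)
V = -11/2 (V = -(27 - 16)/2 = -1/2*11 = -11/2 ≈ -5.5000)
f(C) = 1300/2641 (f(C) = 34*(-1/139) + 56*(1/76) = -34/139 + 14/19 = 1300/2641)
f(-9)*(V/j + 6/w(8, -1)) = 1300*(-11/2/46 + 6/(6/5))/2641 = 1300*(-11/2*1/46 + 6*(5/6))/2641 = 1300*(-11/92 + 5)/2641 = (1300/2641)*(449/92) = 145925/60743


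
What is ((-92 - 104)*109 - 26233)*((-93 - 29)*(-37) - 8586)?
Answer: 193814984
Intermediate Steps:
((-92 - 104)*109 - 26233)*((-93 - 29)*(-37) - 8586) = (-196*109 - 26233)*(-122*(-37) - 8586) = (-21364 - 26233)*(4514 - 8586) = -47597*(-4072) = 193814984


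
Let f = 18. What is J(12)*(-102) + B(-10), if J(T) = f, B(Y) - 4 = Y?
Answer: -1842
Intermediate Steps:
B(Y) = 4 + Y
J(T) = 18
J(12)*(-102) + B(-10) = 18*(-102) + (4 - 10) = -1836 - 6 = -1842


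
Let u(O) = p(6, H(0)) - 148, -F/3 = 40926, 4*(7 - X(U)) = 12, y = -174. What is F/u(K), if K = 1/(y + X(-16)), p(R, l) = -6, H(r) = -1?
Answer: 61389/77 ≈ 797.26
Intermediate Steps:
X(U) = 4 (X(U) = 7 - ¼*12 = 7 - 3 = 4)
K = -1/170 (K = 1/(-174 + 4) = 1/(-170) = -1/170 ≈ -0.0058824)
F = -122778 (F = -3*40926 = -122778)
u(O) = -154 (u(O) = -6 - 148 = -154)
F/u(K) = -122778/(-154) = -122778*(-1/154) = 61389/77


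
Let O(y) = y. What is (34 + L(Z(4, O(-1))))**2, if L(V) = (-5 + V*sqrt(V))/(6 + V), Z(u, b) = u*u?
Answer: 651249/484 ≈ 1345.6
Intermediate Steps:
Z(u, b) = u**2
L(V) = (-5 + V**(3/2))/(6 + V)
(34 + L(Z(4, O(-1))))**2 = (34 + (-5 + (4**2)**(3/2))/(6 + 4**2))**2 = (34 + (-5 + 16**(3/2))/(6 + 16))**2 = (34 + (-5 + 64)/22)**2 = (34 + (1/22)*59)**2 = (34 + 59/22)**2 = (807/22)**2 = 651249/484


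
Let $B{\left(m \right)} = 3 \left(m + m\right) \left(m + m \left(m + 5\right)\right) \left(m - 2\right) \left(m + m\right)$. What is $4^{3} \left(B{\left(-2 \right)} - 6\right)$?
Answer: $97920$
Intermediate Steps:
$B{\left(m \right)} = 12 m^{2} \left(-2 + m\right) \left(m + m \left(5 + m\right)\right)$ ($B{\left(m \right)} = 3 \cdot 2 m \left(m + m \left(5 + m\right)\right) \left(-2 + m\right) 2 m = 3 \cdot 2 m \left(m + m \left(5 + m\right)\right) 2 m \left(-2 + m\right) = 6 m \left(m + m \left(5 + m\right)\right) 2 m \left(-2 + m\right) = 12 m^{2} \left(-2 + m\right) \left(m + m \left(5 + m\right)\right)$)
$4^{3} \left(B{\left(-2 \right)} - 6\right) = 4^{3} \left(12 \left(-2\right)^{3} \left(-12 + \left(-2\right)^{2} + 4 \left(-2\right)\right) - 6\right) = 64 \left(12 \left(-8\right) \left(-12 + 4 - 8\right) - 6\right) = 64 \left(12 \left(-8\right) \left(-16\right) - 6\right) = 64 \left(1536 - 6\right) = 64 \cdot 1530 = 97920$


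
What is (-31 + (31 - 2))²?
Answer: 4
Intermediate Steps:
(-31 + (31 - 2))² = (-31 + 29)² = (-2)² = 4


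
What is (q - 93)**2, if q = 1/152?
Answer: 199798225/23104 ≈ 8647.8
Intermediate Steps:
q = 1/152 ≈ 0.0065789
(q - 93)**2 = (1/152 - 93)**2 = (-14135/152)**2 = 199798225/23104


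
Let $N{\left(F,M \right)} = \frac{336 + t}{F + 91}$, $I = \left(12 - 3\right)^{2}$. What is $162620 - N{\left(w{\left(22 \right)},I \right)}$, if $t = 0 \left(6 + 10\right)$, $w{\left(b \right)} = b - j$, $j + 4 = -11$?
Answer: $\frac{1300939}{8} \approx 1.6262 \cdot 10^{5}$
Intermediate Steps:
$j = -15$ ($j = -4 - 11 = -15$)
$w{\left(b \right)} = 15 + b$ ($w{\left(b \right)} = b - -15 = b + 15 = 15 + b$)
$t = 0$ ($t = 0 \cdot 16 = 0$)
$I = 81$ ($I = 9^{2} = 81$)
$N{\left(F,M \right)} = \frac{336}{91 + F}$ ($N{\left(F,M \right)} = \frac{336 + 0}{F + 91} = \frac{336}{91 + F}$)
$162620 - N{\left(w{\left(22 \right)},I \right)} = 162620 - \frac{336}{91 + \left(15 + 22\right)} = 162620 - \frac{336}{91 + 37} = 162620 - \frac{336}{128} = 162620 - 336 \cdot \frac{1}{128} = 162620 - \frac{21}{8} = \frac{1300939}{8}$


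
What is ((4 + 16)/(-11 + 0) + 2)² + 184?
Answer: 22268/121 ≈ 184.03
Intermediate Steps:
((4 + 16)/(-11 + 0) + 2)² + 184 = (20/(-11) + 2)² + 184 = (20*(-1/11) + 2)² + 184 = (-20/11 + 2)² + 184 = (2/11)² + 184 = 4/121 + 184 = 22268/121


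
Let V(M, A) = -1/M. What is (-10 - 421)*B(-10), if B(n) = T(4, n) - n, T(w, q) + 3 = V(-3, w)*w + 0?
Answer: -10775/3 ≈ -3591.7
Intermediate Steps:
T(w, q) = -3 + w/3 (T(w, q) = -3 + ((-1/(-3))*w + 0) = -3 + ((-1*(-1/3))*w + 0) = -3 + (w/3 + 0) = -3 + w/3)
B(n) = -5/3 - n (B(n) = (-3 + (1/3)*4) - n = (-3 + 4/3) - n = -5/3 - n)
(-10 - 421)*B(-10) = (-10 - 421)*(-5/3 - 1*(-10)) = -431*(-5/3 + 10) = -431*25/3 = -10775/3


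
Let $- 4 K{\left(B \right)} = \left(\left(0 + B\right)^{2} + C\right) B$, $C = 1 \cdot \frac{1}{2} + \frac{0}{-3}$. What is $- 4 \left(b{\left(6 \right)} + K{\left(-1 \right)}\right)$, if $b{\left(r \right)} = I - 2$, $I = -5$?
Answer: $\frac{53}{2} \approx 26.5$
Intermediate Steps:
$C = \frac{1}{2}$ ($C = 1 \cdot \frac{1}{2} + 0 \left(- \frac{1}{3}\right) = \frac{1}{2} + 0 = \frac{1}{2} \approx 0.5$)
$b{\left(r \right)} = -7$ ($b{\left(r \right)} = -5 - 2 = -7$)
$K{\left(B \right)} = - \frac{B \left(\frac{1}{2} + B^{2}\right)}{4}$ ($K{\left(B \right)} = - \frac{\left(\left(0 + B\right)^{2} + \frac{1}{2}\right) B}{4} = - \frac{\left(B^{2} + \frac{1}{2}\right) B}{4} = - \frac{\left(\frac{1}{2} + B^{2}\right) B}{4} = - \frac{B \left(\frac{1}{2} + B^{2}\right)}{4}$)
$- 4 \left(b{\left(6 \right)} + K{\left(-1 \right)}\right) = - 4 \left(-7 - \left(- \frac{1}{8} + \frac{\left(-1\right)^{3}}{4}\right)\right) = - 4 \left(-7 + \left(\left(- \frac{1}{4}\right) \left(-1\right) + \frac{1}{8}\right)\right) = - 4 \left(-7 + \left(\frac{1}{4} + \frac{1}{8}\right)\right) = - 4 \left(-7 + \frac{3}{8}\right) = \left(-4\right) \left(- \frac{53}{8}\right) = \frac{53}{2}$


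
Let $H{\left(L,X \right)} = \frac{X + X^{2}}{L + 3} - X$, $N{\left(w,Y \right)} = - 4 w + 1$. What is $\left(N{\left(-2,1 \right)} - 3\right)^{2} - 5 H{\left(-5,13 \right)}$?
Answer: $556$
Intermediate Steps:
$N{\left(w,Y \right)} = 1 - 4 w$
$H{\left(L,X \right)} = - X + \frac{X + X^{2}}{3 + L}$ ($H{\left(L,X \right)} = \frac{X + X^{2}}{3 + L} - X = - X + \frac{X + X^{2}}{3 + L}$)
$\left(N{\left(-2,1 \right)} - 3\right)^{2} - 5 H{\left(-5,13 \right)} = \left(\left(1 - -8\right) - 3\right)^{2} - 5 \frac{13 \left(-2 + 13 - -5\right)}{3 - 5} = \left(\left(1 + 8\right) - 3\right)^{2} - 5 \frac{13 \left(-2 + 13 + 5\right)}{-2} = \left(9 - 3\right)^{2} - 5 \cdot 13 \left(- \frac{1}{2}\right) 16 = 6^{2} - -520 = 36 + 520 = 556$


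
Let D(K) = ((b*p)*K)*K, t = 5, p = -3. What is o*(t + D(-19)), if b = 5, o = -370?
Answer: 2001700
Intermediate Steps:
D(K) = -15*K² (D(K) = ((5*(-3))*K)*K = (-15*K)*K = -15*K²)
o*(t + D(-19)) = -370*(5 - 15*(-19)²) = -370*(5 - 15*361) = -370*(5 - 5415) = -370*(-5410) = 2001700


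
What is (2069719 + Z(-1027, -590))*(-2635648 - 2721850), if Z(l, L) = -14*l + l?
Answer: -11160043358860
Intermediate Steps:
Z(l, L) = -13*l
(2069719 + Z(-1027, -590))*(-2635648 - 2721850) = (2069719 - 13*(-1027))*(-2635648 - 2721850) = (2069719 + 13351)*(-5357498) = 2083070*(-5357498) = -11160043358860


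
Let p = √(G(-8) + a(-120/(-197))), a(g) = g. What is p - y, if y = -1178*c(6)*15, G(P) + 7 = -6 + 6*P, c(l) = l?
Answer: 106020 + I*√2343709/197 ≈ 1.0602e+5 + 7.7712*I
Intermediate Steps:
G(P) = -13 + 6*P (G(P) = -7 + (-6 + 6*P) = -13 + 6*P)
p = I*√2343709/197 (p = √((-13 + 6*(-8)) - 120/(-197)) = √((-13 - 48) - 120*(-1/197)) = √(-61 + 120/197) = √(-11897/197) = I*√2343709/197 ≈ 7.7712*I)
y = -106020 (y = -7068*15 = -1178*90 = -106020)
p - y = I*√2343709/197 - 1*(-106020) = I*√2343709/197 + 106020 = 106020 + I*√2343709/197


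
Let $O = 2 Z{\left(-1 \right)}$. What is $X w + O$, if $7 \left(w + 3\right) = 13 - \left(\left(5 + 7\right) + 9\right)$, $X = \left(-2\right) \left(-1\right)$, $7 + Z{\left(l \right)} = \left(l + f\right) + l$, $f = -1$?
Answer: $- \frac{198}{7} \approx -28.286$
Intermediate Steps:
$Z{\left(l \right)} = -8 + 2 l$ ($Z{\left(l \right)} = -7 + \left(\left(l - 1\right) + l\right) = -7 + \left(\left(-1 + l\right) + l\right) = -7 + \left(-1 + 2 l\right) = -8 + 2 l$)
$X = 2$
$w = - \frac{29}{7}$ ($w = -3 + \frac{13 - \left(\left(5 + 7\right) + 9\right)}{7} = -3 + \frac{13 - \left(12 + 9\right)}{7} = -3 + \frac{13 - 21}{7} = -3 + \frac{1}{7} \left(-8\right) = -3 - \frac{8}{7} = - \frac{29}{7} \approx -4.1429$)
$O = -20$ ($O = 2 \left(-8 + 2 \left(-1\right)\right) = 2 \left(-8 - 2\right) = 2 \left(-10\right) = -20$)
$X w + O = 2 \left(- \frac{29}{7}\right) - 20 = - \frac{58}{7} - 20 = - \frac{198}{7}$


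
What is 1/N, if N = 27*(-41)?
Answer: -1/1107 ≈ -0.00090334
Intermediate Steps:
N = -1107
1/N = 1/(-1107) = -1/1107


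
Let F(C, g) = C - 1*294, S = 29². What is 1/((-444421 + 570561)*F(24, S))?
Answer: -1/34057800 ≈ -2.9362e-8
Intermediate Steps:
S = 841
F(C, g) = -294 + C (F(C, g) = C - 294 = -294 + C)
1/((-444421 + 570561)*F(24, S)) = 1/((-444421 + 570561)*(-294 + 24)) = 1/(126140*(-270)) = (1/126140)*(-1/270) = -1/34057800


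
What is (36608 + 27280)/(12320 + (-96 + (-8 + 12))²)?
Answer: 1331/433 ≈ 3.0739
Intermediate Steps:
(36608 + 27280)/(12320 + (-96 + (-8 + 12))²) = 63888/(12320 + (-96 + 4)²) = 63888/(12320 + (-92)²) = 63888/(12320 + 8464) = 63888/20784 = 63888*(1/20784) = 1331/433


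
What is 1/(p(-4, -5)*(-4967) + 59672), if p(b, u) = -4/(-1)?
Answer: 1/39804 ≈ 2.5123e-5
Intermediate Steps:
p(b, u) = 4 (p(b, u) = -4*(-1) = 4)
1/(p(-4, -5)*(-4967) + 59672) = 1/(4*(-4967) + 59672) = 1/(-19868 + 59672) = 1/39804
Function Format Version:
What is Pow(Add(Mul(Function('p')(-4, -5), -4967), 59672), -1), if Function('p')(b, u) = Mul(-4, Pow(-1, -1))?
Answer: Rational(1, 39804) ≈ 2.5123e-5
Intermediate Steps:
Function('p')(b, u) = 4 (Function('p')(b, u) = Mul(-4, -1) = 4)
Pow(Add(Mul(Function('p')(-4, -5), -4967), 59672), -1) = Pow(Add(Mul(4, -4967), 59672), -1) = Pow(Add(-19868, 59672), -1) = Pow(39804, -1) = Rational(1, 39804)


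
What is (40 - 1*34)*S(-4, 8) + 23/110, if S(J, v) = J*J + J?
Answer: 7943/110 ≈ 72.209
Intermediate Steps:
S(J, v) = J + J² (S(J, v) = J² + J = J + J²)
(40 - 1*34)*S(-4, 8) + 23/110 = (40 - 1*34)*(-4*(1 - 4)) + 23/110 = (40 - 34)*(-4*(-3)) + 23*(1/110) = 6*12 + 23/110 = 72 + 23/110 = 7943/110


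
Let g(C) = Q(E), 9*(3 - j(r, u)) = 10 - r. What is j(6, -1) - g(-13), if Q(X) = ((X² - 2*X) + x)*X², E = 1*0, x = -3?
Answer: 23/9 ≈ 2.5556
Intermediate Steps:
j(r, u) = 17/9 + r/9 (j(r, u) = 3 - (10 - r)/9 = 3 + (-10/9 + r/9) = 17/9 + r/9)
E = 0
Q(X) = X²*(-3 + X² - 2*X) (Q(X) = ((X² - 2*X) - 3)*X² = (-3 + X² - 2*X)*X² = X²*(-3 + X² - 2*X))
g(C) = 0 (g(C) = 0²*(-3 + 0² - 2*0) = 0*(-3 + 0 + 0) = 0*(-3) = 0)
j(6, -1) - g(-13) = (17/9 + (⅑)*6) - 1*0 = (17/9 + ⅔) + 0 = 23/9 + 0 = 23/9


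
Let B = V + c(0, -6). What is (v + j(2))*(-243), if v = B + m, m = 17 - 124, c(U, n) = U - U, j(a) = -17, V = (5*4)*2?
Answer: 20412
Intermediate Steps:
V = 40 (V = 20*2 = 40)
c(U, n) = 0
B = 40 (B = 40 + 0 = 40)
m = -107
v = -67 (v = 40 - 107 = -67)
(v + j(2))*(-243) = (-67 - 17)*(-243) = -84*(-243) = 20412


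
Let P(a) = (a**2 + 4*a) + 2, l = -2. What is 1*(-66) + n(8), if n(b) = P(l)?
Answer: -68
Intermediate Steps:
P(a) = 2 + a**2 + 4*a
n(b) = -2 (n(b) = 2 + (-2)**2 + 4*(-2) = 2 + 4 - 8 = -2)
1*(-66) + n(8) = 1*(-66) - 2 = -66 - 2 = -68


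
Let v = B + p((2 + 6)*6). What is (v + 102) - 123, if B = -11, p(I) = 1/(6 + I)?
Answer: -1727/54 ≈ -31.981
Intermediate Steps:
v = -593/54 (v = -11 + 1/(6 + (2 + 6)*6) = -11 + 1/(6 + 8*6) = -11 + 1/(6 + 48) = -11 + 1/54 = -593/54 ≈ -10.981)
(v + 102) - 123 = (-593/54 + 102) - 123 = 4915/54 - 123 = -1727/54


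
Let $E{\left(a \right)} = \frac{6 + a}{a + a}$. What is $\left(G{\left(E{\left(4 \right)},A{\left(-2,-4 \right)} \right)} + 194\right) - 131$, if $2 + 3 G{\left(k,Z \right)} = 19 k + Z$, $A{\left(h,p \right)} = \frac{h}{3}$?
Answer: $\frac{2521}{36} \approx 70.028$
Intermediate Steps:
$E{\left(a \right)} = \frac{6 + a}{2 a}$
$A{\left(h,p \right)} = \frac{h}{3}$ ($A{\left(h,p \right)} = h \frac{1}{3} = \frac{h}{3}$)
$G{\left(k,Z \right)} = - \frac{2}{3} + \frac{Z}{3} + \frac{19 k}{3}$ ($G{\left(k,Z \right)} = - \frac{2}{3} + \frac{19 k + Z}{3} = - \frac{2}{3} + \frac{Z + 19 k}{3} = - \frac{2}{3} + \left(\frac{Z}{3} + \frac{19 k}{3}\right) = - \frac{2}{3} + \frac{Z}{3} + \frac{19 k}{3}$)
$\left(G{\left(E{\left(4 \right)},A{\left(-2,-4 \right)} \right)} + 194\right) - 131 = \left(\left(- \frac{2}{3} + \frac{\frac{1}{3} \left(-2\right)}{3} + \frac{19 \frac{6 + 4}{2 \cdot 4}}{3}\right) + 194\right) - 131 = \left(\left(- \frac{2}{3} + \frac{1}{3} \left(- \frac{2}{3}\right) + \frac{19 \cdot \frac{1}{2} \cdot \frac{1}{4} \cdot 10}{3}\right) + 194\right) - 131 = \left(\left(- \frac{2}{3} - \frac{2}{9} + \frac{19}{3} \cdot \frac{5}{4}\right) + 194\right) - 131 = \left(\left(- \frac{2}{3} - \frac{2}{9} + \frac{95}{12}\right) + 194\right) - 131 = \left(\frac{253}{36} + 194\right) - 131 = \frac{7237}{36} - 131 = \frac{2521}{36}$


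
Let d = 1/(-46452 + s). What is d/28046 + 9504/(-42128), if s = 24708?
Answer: -362240343689/1605688245792 ≈ -0.22560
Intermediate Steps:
d = -1/21744 (d = 1/(-46452 + 24708) = 1/(-21744) = -1/21744 ≈ -4.5990e-5)
d/28046 + 9504/(-42128) = -1/21744/28046 + 9504/(-42128) = -1/21744*1/28046 + 9504*(-1/42128) = -1/609832224 - 594/2633 = -362240343689/1605688245792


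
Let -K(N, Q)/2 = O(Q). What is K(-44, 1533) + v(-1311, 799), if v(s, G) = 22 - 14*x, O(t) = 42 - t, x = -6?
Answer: 3088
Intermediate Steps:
K(N, Q) = -84 + 2*Q (K(N, Q) = -2*(42 - Q) = -84 + 2*Q)
v(s, G) = 106 (v(s, G) = 22 - 14*(-6) = 22 + 84 = 106)
K(-44, 1533) + v(-1311, 799) = (-84 + 2*1533) + 106 = (-84 + 3066) + 106 = 2982 + 106 = 3088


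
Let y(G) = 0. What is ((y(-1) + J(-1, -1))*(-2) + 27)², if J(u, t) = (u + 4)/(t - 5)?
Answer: 784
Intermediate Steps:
J(u, t) = (4 + u)/(-5 + t)
((y(-1) + J(-1, -1))*(-2) + 27)² = ((0 + (4 - 1)/(-5 - 1))*(-2) + 27)² = ((0 + 3/(-6))*(-2) + 27)² = ((0 - ⅙*3)*(-2) + 27)² = ((0 - ½)*(-2) + 27)² = (-½*(-2) + 27)² = (1 + 27)² = 28² = 784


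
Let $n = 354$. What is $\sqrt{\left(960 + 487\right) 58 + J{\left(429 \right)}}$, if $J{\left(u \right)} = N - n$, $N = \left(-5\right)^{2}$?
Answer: $\sqrt{83597} \approx 289.13$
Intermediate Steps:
$N = 25$
$J{\left(u \right)} = -329$ ($J{\left(u \right)} = 25 - 354 = -329$)
$\sqrt{\left(960 + 487\right) 58 + J{\left(429 \right)}} = \sqrt{\left(960 + 487\right) 58 - 329} = \sqrt{1447 \cdot 58 - 329} = \sqrt{83926 - 329} = \sqrt{83597}$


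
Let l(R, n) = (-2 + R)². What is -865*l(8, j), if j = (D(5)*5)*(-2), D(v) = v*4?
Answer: -31140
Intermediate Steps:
D(v) = 4*v
j = -200 (j = ((4*5)*5)*(-2) = (20*5)*(-2) = 100*(-2) = -200)
-865*l(8, j) = -865*(-2 + 8)² = -865*6² = -865*36 = -31140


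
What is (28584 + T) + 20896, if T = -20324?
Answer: 29156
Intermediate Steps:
(28584 + T) + 20896 = (28584 - 20324) + 20896 = 8260 + 20896 = 29156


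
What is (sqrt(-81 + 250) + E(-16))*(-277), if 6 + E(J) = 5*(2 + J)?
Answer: 17451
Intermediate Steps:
E(J) = 4 + 5*J (E(J) = -6 + 5*(2 + J) = -6 + (10 + 5*J) = 4 + 5*J)
(sqrt(-81 + 250) + E(-16))*(-277) = (sqrt(-81 + 250) + (4 + 5*(-16)))*(-277) = (sqrt(169) + (4 - 80))*(-277) = (13 - 76)*(-277) = -63*(-277) = 17451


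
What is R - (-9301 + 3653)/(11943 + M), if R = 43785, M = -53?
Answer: 260304649/5945 ≈ 43786.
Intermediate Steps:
R - (-9301 + 3653)/(11943 + M) = 43785 - (-9301 + 3653)/(11943 - 53) = 43785 - (-5648)/11890 = 43785 - 1*(-2824/5945) = 43785 + 2824/5945 = 260304649/5945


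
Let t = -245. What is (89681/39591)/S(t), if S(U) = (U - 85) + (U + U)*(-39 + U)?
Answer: 89681/5496418530 ≈ 1.6316e-5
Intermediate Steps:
S(U) = -85 + U + 2*U*(-39 + U) (S(U) = (-85 + U) + (2*U)*(-39 + U) = (-85 + U) + 2*U*(-39 + U) = -85 + U + 2*U*(-39 + U))
(89681/39591)/S(t) = (89681/39591)/(-85 - 77*(-245) + 2*(-245)²) = (89681*(1/39591))/(-85 + 18865 + 2*60025) = 89681/(39591*(-85 + 18865 + 120050)) = (89681/39591)/138830 = (89681/39591)*(1/138830) = 89681/5496418530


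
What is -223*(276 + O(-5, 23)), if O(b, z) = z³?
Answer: -2774789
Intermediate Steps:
-223*(276 + O(-5, 23)) = -223*(276 + 23³) = -223*(276 + 12167) = -223*12443 = -2774789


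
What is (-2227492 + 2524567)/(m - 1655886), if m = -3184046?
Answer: -297075/4839932 ≈ -0.061380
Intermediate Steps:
(-2227492 + 2524567)/(m - 1655886) = (-2227492 + 2524567)/(-3184046 - 1655886) = 297075/(-4839932) = 297075*(-1/4839932) = -297075/4839932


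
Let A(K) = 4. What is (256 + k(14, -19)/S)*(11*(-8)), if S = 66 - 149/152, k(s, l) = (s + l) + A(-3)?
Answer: -222630848/9883 ≈ -22527.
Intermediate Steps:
k(s, l) = 4 + l + s (k(s, l) = (s + l) + 4 = (l + s) + 4 = 4 + l + s)
S = 9883/152 (S = 66 - 149/152 = 9883/152 ≈ 65.020)
(256 + k(14, -19)/S)*(11*(-8)) = (256 + (4 - 19 + 14)/(9883/152))*(11*(-8)) = (256 - 1*152/9883)*(-88) = (256 - 152/9883)*(-88) = (2529896/9883)*(-88) = -222630848/9883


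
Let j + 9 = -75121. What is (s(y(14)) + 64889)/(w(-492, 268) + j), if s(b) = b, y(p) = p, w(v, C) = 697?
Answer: -64903/74433 ≈ -0.87197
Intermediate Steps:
j = -75130 (j = -9 - 75121 = -75130)
(s(y(14)) + 64889)/(w(-492, 268) + j) = (14 + 64889)/(697 - 75130) = 64903/(-74433) = 64903*(-1/74433) = -64903/74433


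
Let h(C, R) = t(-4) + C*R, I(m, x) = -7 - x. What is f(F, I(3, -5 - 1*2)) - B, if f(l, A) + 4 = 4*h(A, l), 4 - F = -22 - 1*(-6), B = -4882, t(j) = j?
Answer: 4862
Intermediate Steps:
F = 20 (F = 4 - (-22 - 1*(-6)) = 4 - (-22 + 6) = 4 - 1*(-16) = 4 + 16 = 20)
h(C, R) = -4 + C*R
f(l, A) = -20 + 4*A*l (f(l, A) = -4 + 4*(-4 + A*l) = -4 + (-16 + 4*A*l) = -20 + 4*A*l)
f(F, I(3, -5 - 1*2)) - B = (-20 + 4*(-7 - (-5 - 1*2))*20) - 1*(-4882) = (-20 + 4*(-7 - (-5 - 2))*20) + 4882 = (-20 + 4*(-7 - 1*(-7))*20) + 4882 = (-20 + 4*(-7 + 7)*20) + 4882 = (-20 + 4*0*20) + 4882 = (-20 + 0) + 4882 = -20 + 4882 = 4862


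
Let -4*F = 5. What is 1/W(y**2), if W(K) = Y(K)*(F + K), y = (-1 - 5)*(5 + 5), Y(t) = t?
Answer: 1/12955500 ≈ 7.7187e-8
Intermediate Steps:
F = -5/4 (F = -1/4*5 = -5/4 ≈ -1.2500)
y = -60 (y = -6*10 = -60)
W(K) = K*(-5/4 + K)
1/W(y**2) = 1/((1/4)*(-60)**2*(-5 + 4*(-60)**2)) = 1/((1/4)*3600*(-5 + 4*3600)) = 1/((1/4)*3600*(-5 + 14400)) = 1/((1/4)*3600*14395) = 1/12955500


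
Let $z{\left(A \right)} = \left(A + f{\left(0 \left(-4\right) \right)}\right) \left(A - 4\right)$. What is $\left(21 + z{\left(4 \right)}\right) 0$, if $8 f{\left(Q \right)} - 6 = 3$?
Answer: $0$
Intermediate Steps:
$f{\left(Q \right)} = \frac{9}{8}$ ($f{\left(Q \right)} = \frac{3}{4} + \frac{1}{8} \cdot 3 = \frac{3}{4} + \frac{3}{8} = \frac{9}{8}$)
$z{\left(A \right)} = \left(-4 + A\right) \left(\frac{9}{8} + A\right)$ ($z{\left(A \right)} = \left(A + \frac{9}{8}\right) \left(A - 4\right) = \left(\frac{9}{8} + A\right) \left(-4 + A\right) = \left(-4 + A\right) \left(\frac{9}{8} + A\right)$)
$\left(21 + z{\left(4 \right)}\right) 0 = \left(21 - \left(16 - 16\right)\right) 0 = \left(21 - 0\right) 0 = \left(21 + 0\right) 0 = 21 \cdot 0 = 0$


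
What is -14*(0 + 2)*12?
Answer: -336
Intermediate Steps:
-14*(0 + 2)*12 = -14*2*12 = -7*4*12 = -28*12 = -336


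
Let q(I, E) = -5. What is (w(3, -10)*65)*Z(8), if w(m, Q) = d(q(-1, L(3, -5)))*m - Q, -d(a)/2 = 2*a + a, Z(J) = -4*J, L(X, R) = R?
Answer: -208000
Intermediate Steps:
d(a) = -6*a (d(a) = -2*(2*a + a) = -6*a)
w(m, Q) = -Q + 30*m (w(m, Q) = (-6*(-5))*m - Q = 30*m - Q = -Q + 30*m)
(w(3, -10)*65)*Z(8) = ((-1*(-10) + 30*3)*65)*(-4*8) = ((10 + 90)*65)*(-32) = (100*65)*(-32) = 6500*(-32) = -208000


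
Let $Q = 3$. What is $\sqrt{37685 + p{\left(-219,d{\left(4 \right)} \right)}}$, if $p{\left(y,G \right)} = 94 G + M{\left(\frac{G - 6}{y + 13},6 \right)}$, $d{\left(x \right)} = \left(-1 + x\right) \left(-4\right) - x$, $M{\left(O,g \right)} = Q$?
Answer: $2 \sqrt{9046} \approx 190.22$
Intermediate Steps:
$M{\left(O,g \right)} = 3$
$d{\left(x \right)} = 4 - 5 x$ ($d{\left(x \right)} = \left(4 - 4 x\right) - x = 4 - 5 x$)
$p{\left(y,G \right)} = 3 + 94 G$ ($p{\left(y,G \right)} = 94 G + 3 = 3 + 94 G$)
$\sqrt{37685 + p{\left(-219,d{\left(4 \right)} \right)}} = \sqrt{37685 + \left(3 + 94 \left(4 - 20\right)\right)} = \sqrt{37685 + \left(3 + 94 \left(-16\right)\right)} = \sqrt{37685 + \left(3 - 1504\right)} = \sqrt{37685 - 1501} = \sqrt{36184} = 2 \sqrt{9046}$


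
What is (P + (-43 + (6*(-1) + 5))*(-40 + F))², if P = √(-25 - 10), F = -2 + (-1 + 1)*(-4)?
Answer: (1848 + I*√35)² ≈ 3.4151e+6 + 2.187e+4*I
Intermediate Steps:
F = -2 (F = -2 + 0*(-4) = -2 + 0 = -2)
P = I*√35 (P = √(-35) = I*√35 ≈ 5.9161*I)
(P + (-43 + (6*(-1) + 5))*(-40 + F))² = (I*√35 + (-43 + (6*(-1) + 5))*(-40 - 2))² = (I*√35 + (-43 + (-6 + 5))*(-42))² = (I*√35 + (-43 - 1)*(-42))² = (I*√35 - 44*(-42))² = (I*√35 + 1848)² = (1848 + I*√35)²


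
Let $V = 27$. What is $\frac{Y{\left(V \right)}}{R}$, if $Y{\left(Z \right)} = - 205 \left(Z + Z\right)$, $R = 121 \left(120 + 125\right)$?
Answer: $- \frac{2214}{5929} \approx -0.37342$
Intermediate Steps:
$R = 29645$ ($R = 121 \cdot 245 = 29645$)
$Y{\left(Z \right)} = - 410 Z$ ($Y{\left(Z \right)} = - 205 \cdot 2 Z = - 410 Z$)
$\frac{Y{\left(V \right)}}{R} = \frac{\left(-410\right) 27}{29645} = \left(-11070\right) \frac{1}{29645} = - \frac{2214}{5929}$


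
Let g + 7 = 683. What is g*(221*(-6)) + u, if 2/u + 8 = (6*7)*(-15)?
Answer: -285943945/319 ≈ -8.9638e+5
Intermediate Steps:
g = 676 (g = -7 + 683 = 676)
u = -1/319 (u = 2/(-8 + (6*7)*(-15)) = 2/(-8 + 42*(-15)) = 2/(-8 - 630) = 2/(-638) = 2*(-1/638) = -1/319 ≈ -0.0031348)
g*(221*(-6)) + u = 676*(221*(-6)) - 1/319 = 676*(-1326) - 1/319 = -896376 - 1/319 = -285943945/319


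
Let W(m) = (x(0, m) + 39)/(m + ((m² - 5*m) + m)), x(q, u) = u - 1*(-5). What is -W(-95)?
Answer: 51/9310 ≈ 0.0054780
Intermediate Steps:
x(q, u) = 5 + u (x(q, u) = u + 5 = 5 + u)
W(m) = (44 + m)/(m² - 3*m) (W(m) = ((5 + m) + 39)/(m + ((m² - 5*m) + m)) = (44 + m)/(m + (m² - 4*m)) = (44 + m)/(m² - 3*m))
-W(-95) = -(44 - 95)/((-95)*(-3 - 95)) = -(-1)*(-51)/(95*(-98)) = -(-1)*(-1)*(-51)/(95*98) = -1*(-51/9310) = 51/9310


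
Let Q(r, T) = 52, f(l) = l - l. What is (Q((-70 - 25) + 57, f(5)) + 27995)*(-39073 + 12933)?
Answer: -733148580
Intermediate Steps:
f(l) = 0
(Q((-70 - 25) + 57, f(5)) + 27995)*(-39073 + 12933) = (52 + 27995)*(-39073 + 12933) = 28047*(-26140) = -733148580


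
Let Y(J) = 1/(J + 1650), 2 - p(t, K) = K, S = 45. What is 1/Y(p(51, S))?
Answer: 1607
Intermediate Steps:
p(t, K) = 2 - K
Y(J) = 1/(1650 + J)
1/Y(p(51, S)) = 1/(1/(1650 + (2 - 1*45))) = 1/(1/(1650 + (2 - 45))) = 1/(1/(1650 - 43)) = 1/(1/1607) = 1607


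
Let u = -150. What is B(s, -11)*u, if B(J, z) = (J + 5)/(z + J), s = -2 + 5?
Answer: 150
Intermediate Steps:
s = 3
B(J, z) = (5 + J)/(J + z)
B(s, -11)*u = ((5 + 3)/(3 - 11))*(-150) = (8/(-8))*(-150) = -1/8*8*(-150) = -1*(-150) = 150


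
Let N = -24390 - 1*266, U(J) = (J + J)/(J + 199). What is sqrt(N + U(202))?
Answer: 2*I*sqrt(991136863)/401 ≈ 157.02*I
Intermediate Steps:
U(J) = 2*J/(199 + J) (U(J) = (2*J)/(199 + J) = 2*J/(199 + J))
N = -24656 (N = -24390 - 266 = -24656)
sqrt(N + U(202)) = sqrt(-24656 + 2*202/(199 + 202)) = sqrt(-24656 + 2*202/401) = sqrt(-24656 + 2*202*(1/401)) = sqrt(-24656 + 404/401) = sqrt(-9886652/401) = 2*I*sqrt(991136863)/401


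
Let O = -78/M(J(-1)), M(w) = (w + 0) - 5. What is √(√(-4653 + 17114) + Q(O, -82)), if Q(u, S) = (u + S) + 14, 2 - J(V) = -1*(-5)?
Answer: √(-233 + 4*√12461)/2 ≈ 7.3061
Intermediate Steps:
J(V) = -3 (J(V) = 2 - (-1)*(-5) = 2 - 1*5 = 2 - 5 = -3)
M(w) = -5 + w (M(w) = w - 5 = -5 + w)
O = 39/4 (O = -78/(-5 - 3) = -78/(-8) = -78*(-⅛) = 39/4 ≈ 9.7500)
Q(u, S) = 14 + S + u (Q(u, S) = (S + u) + 14 = 14 + S + u)
√(√(-4653 + 17114) + Q(O, -82)) = √(√(-4653 + 17114) + (14 - 82 + 39/4)) = √(√12461 - 233/4) = √(-233/4 + √12461)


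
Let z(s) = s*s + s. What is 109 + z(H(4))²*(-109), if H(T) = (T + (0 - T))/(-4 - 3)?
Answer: 109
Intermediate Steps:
H(T) = 0 (H(T) = (T - T)/(-7) = 0*(-⅐) = 0)
z(s) = s + s² (z(s) = s² + s = s + s²)
109 + z(H(4))²*(-109) = 109 + (0*(1 + 0))²*(-109) = 109 + (0*1)²*(-109) = 109 + 0²*(-109) = 109 + 0*(-109) = 109 + 0 = 109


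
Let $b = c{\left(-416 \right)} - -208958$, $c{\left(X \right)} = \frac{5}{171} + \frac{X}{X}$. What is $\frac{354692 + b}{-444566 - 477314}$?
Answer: $- \frac{48192163}{78820740} \approx -0.61141$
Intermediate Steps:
$c{\left(X \right)} = \frac{176}{171}$ ($c{\left(X \right)} = 5 \cdot \frac{1}{171} + 1 = \frac{5}{171} + 1 = \frac{176}{171}$)
$b = \frac{35731994}{171}$ ($b = \frac{176}{171} - -208958 = \frac{176}{171} + 208958 = \frac{35731994}{171} \approx 2.0896 \cdot 10^{5}$)
$\frac{354692 + b}{-444566 - 477314} = \frac{354692 + \frac{35731994}{171}}{-444566 - 477314} = \frac{96384326}{171 \left(-921880\right)} = \frac{96384326}{171} \left(- \frac{1}{921880}\right) = - \frac{48192163}{78820740}$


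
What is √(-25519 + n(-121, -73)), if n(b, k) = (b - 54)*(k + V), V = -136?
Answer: 4*√691 ≈ 105.15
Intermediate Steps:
n(b, k) = (-136 + k)*(-54 + b) (n(b, k) = (b - 54)*(k - 136) = (-54 + b)*(-136 + k) = (-136 + k)*(-54 + b))
√(-25519 + n(-121, -73)) = √(-25519 + (7344 - 136*(-121) - 54*(-73) - 121*(-73))) = √(-25519 + (7344 + 16456 + 3942 + 8833)) = √(-25519 + 36575) = √11056 = 4*√691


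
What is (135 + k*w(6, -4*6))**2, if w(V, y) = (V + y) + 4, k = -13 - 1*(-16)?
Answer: 8649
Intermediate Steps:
k = 3 (k = -13 + 16 = 3)
w(V, y) = 4 + V + y
(135 + k*w(6, -4*6))**2 = (135 + 3*(4 + 6 - 4*6))**2 = (135 + 3*(4 + 6 - 24))**2 = (135 + 3*(-14))**2 = (135 - 42)**2 = 93**2 = 8649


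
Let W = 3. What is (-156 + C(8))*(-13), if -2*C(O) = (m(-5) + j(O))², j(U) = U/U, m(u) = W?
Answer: 2132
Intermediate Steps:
m(u) = 3
j(U) = 1
C(O) = -8 (C(O) = -(3 + 1)²/2 = -½*4² = -½*16 = -8)
(-156 + C(8))*(-13) = (-156 - 8)*(-13) = -164*(-13) = 2132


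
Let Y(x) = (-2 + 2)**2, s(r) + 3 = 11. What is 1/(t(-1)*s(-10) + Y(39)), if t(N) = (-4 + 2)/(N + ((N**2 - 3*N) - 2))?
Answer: -1/16 ≈ -0.062500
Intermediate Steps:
s(r) = 8 (s(r) = -3 + 11 = 8)
Y(x) = 0 (Y(x) = 0**2 = 0)
t(N) = -2/(-2 + N**2 - 2*N) (t(N) = -2/(N + (-2 + N**2 - 3*N)) = -2/(-2 + N**2 - 2*N))
1/(t(-1)*s(-10) + Y(39)) = 1/((2/(2 - 1*(-1)**2 + 2*(-1)))*8 + 0) = 1/((2/(2 - 1*1 - 2))*8 + 0) = 1/((2/(2 - 1 - 2))*8 + 0) = 1/((2/(-1))*8 + 0) = 1/((2*(-1))*8 + 0) = 1/(-2*8 + 0) = 1/(-16 + 0) = 1/(-16) = -1/16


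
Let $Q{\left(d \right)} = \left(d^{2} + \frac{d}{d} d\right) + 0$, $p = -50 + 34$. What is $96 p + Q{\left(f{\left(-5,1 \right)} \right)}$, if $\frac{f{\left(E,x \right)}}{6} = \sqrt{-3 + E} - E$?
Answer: $-894 + 732 i \sqrt{2} \approx -894.0 + 1035.2 i$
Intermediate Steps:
$p = -16$
$f{\left(E,x \right)} = - 6 E + 6 \sqrt{-3 + E}$ ($f{\left(E,x \right)} = 6 \left(\sqrt{-3 + E} - E\right) = - 6 E + 6 \sqrt{-3 + E}$)
$Q{\left(d \right)} = d + d^{2}$ ($Q{\left(d \right)} = \left(d^{2} + 1 d\right) + 0 = \left(d^{2} + d\right) + 0 = \left(d + d^{2}\right) + 0 = d + d^{2}$)
$96 p + Q{\left(f{\left(-5,1 \right)} \right)} = 96 \left(-16\right) + \left(\left(-6\right) \left(-5\right) + 6 \sqrt{-3 - 5}\right) \left(1 + \left(\left(-6\right) \left(-5\right) + 6 \sqrt{-3 - 5}\right)\right) = -1536 + \left(30 + 6 \sqrt{-8}\right) \left(1 + \left(30 + 6 \sqrt{-8}\right)\right) = -1536 + \left(30 + 6 \cdot 2 i \sqrt{2}\right) \left(1 + \left(30 + 6 \cdot 2 i \sqrt{2}\right)\right) = -1536 + \left(30 + 12 i \sqrt{2}\right) \left(1 + \left(30 + 12 i \sqrt{2}\right)\right) = -1536 + \left(30 + 12 i \sqrt{2}\right) \left(31 + 12 i \sqrt{2}\right)$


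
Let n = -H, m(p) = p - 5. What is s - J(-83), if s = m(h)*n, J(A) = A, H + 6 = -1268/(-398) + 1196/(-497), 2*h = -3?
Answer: 4852843/98903 ≈ 49.067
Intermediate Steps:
h = -3/2 (h = (1/2)*(-3) = -3/2 ≈ -1.5000)
H = -516324/98903 (H = -6 + (-1268/(-398) + 1196/(-497)) = -6 + (-1268*(-1/398) + 1196*(-1/497)) = -6 + (634/199 - 1196/497) = -6 + 77094/98903 = -516324/98903 ≈ -5.2205)
m(p) = -5 + p
n = 516324/98903 (n = -1*(-516324/98903) = 516324/98903 ≈ 5.2205)
s = -3356106/98903 (s = (-5 - 3/2)*(516324/98903) = -13/2*516324/98903 = -3356106/98903 ≈ -33.933)
s - J(-83) = -3356106/98903 - 1*(-83) = -3356106/98903 + 83 = 4852843/98903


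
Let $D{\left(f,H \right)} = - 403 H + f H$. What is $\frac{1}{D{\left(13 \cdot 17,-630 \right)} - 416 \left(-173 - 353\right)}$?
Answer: $\frac{1}{333476} \approx 2.9987 \cdot 10^{-6}$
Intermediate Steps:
$D{\left(f,H \right)} = - 403 H + H f$
$\frac{1}{D{\left(13 \cdot 17,-630 \right)} - 416 \left(-173 - 353\right)} = \frac{1}{- 630 \left(-403 + 13 \cdot 17\right) - 416 \left(-173 - 353\right)} = \frac{1}{- 630 \left(-403 + 221\right) - -218816} = \frac{1}{\left(-630\right) \left(-182\right) + 218816} = \frac{1}{114660 + 218816} = \frac{1}{333476}$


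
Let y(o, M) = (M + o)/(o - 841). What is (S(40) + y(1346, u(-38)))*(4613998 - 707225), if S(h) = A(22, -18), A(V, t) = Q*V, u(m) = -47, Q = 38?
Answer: 1654436323267/505 ≈ 3.2761e+9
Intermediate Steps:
A(V, t) = 38*V
S(h) = 836 (S(h) = 38*22 = 836)
y(o, M) = (M + o)/(-841 + o)
(S(40) + y(1346, u(-38)))*(4613998 - 707225) = (836 + (-47 + 1346)/(-841 + 1346))*(4613998 - 707225) = (836 + 1299/505)*3906773 = (423479/505)*3906773 = 1654436323267/505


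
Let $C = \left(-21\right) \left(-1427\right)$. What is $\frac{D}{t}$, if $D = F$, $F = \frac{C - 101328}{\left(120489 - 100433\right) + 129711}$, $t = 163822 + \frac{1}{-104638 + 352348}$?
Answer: $- \frac{17676833310}{6077596922154307} \approx -2.9085 \cdot 10^{-6}$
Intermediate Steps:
$t = \frac{40580347621}{247710}$ ($t = 163822 + \frac{1}{247710} = \frac{40580347621}{247710} \approx 1.6382 \cdot 10^{5}$)
$C = 29967$
$F = - \frac{71361}{149767}$ ($F = \frac{29967 - 101328}{\left(120489 - 100433\right) + 129711} = - \frac{71361}{\left(120489 - 100433\right) + 129711} = - \frac{71361}{20056 + 129711} = - \frac{71361}{149767} \approx -0.47648$)
$D = - \frac{71361}{149767} \approx -0.47648$
$\frac{D}{t} = - \frac{71361}{149767 \cdot \frac{40580347621}{247710}} = \left(- \frac{71361}{149767}\right) \frac{247710}{40580347621} = - \frac{17676833310}{6077596922154307}$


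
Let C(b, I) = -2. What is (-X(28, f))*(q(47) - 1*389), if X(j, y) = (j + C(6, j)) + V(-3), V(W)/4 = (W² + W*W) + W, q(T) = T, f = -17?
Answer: 29412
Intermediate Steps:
V(W) = 4*W + 8*W² (V(W) = 4*((W² + W*W) + W) = 4*((W² + W²) + W) = 4*(2*W² + W) = 4*(W + 2*W²) = 4*W + 8*W²)
X(j, y) = 58 + j (X(j, y) = (j - 2) + 4*(-3)*(1 + 2*(-3)) = (-2 + j) + 4*(-3)*(1 - 6) = (-2 + j) + 4*(-3)*(-5) = (-2 + j) + 60 = 58 + j)
(-X(28, f))*(q(47) - 1*389) = (-(58 + 28))*(47 - 1*389) = (-1*86)*(47 - 389) = -86*(-342) = 29412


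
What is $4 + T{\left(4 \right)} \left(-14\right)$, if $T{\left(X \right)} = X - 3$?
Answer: $-10$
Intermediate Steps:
$T{\left(X \right)} = -3 + X$ ($T{\left(X \right)} = X - 3 = -3 + X$)
$4 + T{\left(4 \right)} \left(-14\right) = 4 + \left(-3 + 4\right) \left(-14\right) = 4 + 1 \left(-14\right) = 4 - 14 = -10$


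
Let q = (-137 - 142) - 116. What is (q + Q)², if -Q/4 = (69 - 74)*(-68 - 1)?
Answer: 3150625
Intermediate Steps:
Q = -1380 (Q = -4*(69 - 74)*(-68 - 1) = -(-20)*(-69) = -4*345 = -1380)
q = -395 (q = -279 - 116 = -395)
(q + Q)² = (-395 - 1380)² = (-1775)² = 3150625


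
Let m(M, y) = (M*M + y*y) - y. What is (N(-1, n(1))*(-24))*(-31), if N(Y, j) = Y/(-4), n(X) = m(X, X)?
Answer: 186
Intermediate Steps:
m(M, y) = M² + y² - y (m(M, y) = (M² + y²) - y = M² + y² - y)
n(X) = -X + 2*X² (n(X) = X² + X² - X = -X + 2*X²)
N(Y, j) = -Y/4 (N(Y, j) = Y*(-¼) = -Y/4)
(N(-1, n(1))*(-24))*(-31) = (-¼*(-1)*(-24))*(-31) = ((¼)*(-24))*(-31) = -6*(-31) = 186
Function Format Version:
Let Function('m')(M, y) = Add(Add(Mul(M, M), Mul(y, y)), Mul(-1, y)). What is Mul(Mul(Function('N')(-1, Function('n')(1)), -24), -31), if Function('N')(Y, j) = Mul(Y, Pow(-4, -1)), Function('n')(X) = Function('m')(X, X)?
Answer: 186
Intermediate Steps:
Function('m')(M, y) = Add(Pow(M, 2), Pow(y, 2), Mul(-1, y)) (Function('m')(M, y) = Add(Add(Pow(M, 2), Pow(y, 2)), Mul(-1, y)) = Add(Pow(M, 2), Pow(y, 2), Mul(-1, y)))
Function('n')(X) = Add(Mul(-1, X), Mul(2, Pow(X, 2))) (Function('n')(X) = Add(Pow(X, 2), Pow(X, 2), Mul(-1, X)) = Add(Mul(-1, X), Mul(2, Pow(X, 2))))
Function('N')(Y, j) = Mul(Rational(-1, 4), Y) (Function('N')(Y, j) = Mul(Y, Rational(-1, 4)) = Mul(Rational(-1, 4), Y))
Mul(Mul(Function('N')(-1, Function('n')(1)), -24), -31) = Mul(Mul(Mul(Rational(-1, 4), -1), -24), -31) = Mul(Mul(Rational(1, 4), -24), -31) = Mul(-6, -31) = 186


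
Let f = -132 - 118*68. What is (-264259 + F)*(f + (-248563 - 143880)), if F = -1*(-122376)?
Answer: 56838187917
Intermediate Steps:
F = 122376
f = -8156 (f = -132 - 8024 = -8156)
(-264259 + F)*(f + (-248563 - 143880)) = (-264259 + 122376)*(-8156 + (-248563 - 143880)) = -141883*(-8156 - 392443) = -141883*(-400599) = 56838187917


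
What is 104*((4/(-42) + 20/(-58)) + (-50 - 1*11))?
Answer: -3891368/609 ≈ -6389.8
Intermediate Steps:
104*((4/(-42) + 20/(-58)) + (-50 - 1*11)) = 104*((4*(-1/42) + 20*(-1/58)) + (-50 - 11)) = 104*((-2/21 - 10/29) - 61) = 104*(-268/609 - 61) = 104*(-37417/609) = -3891368/609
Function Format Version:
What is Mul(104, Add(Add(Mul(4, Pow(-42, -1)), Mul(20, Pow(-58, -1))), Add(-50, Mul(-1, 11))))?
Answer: Rational(-3891368, 609) ≈ -6389.8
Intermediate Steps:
Mul(104, Add(Add(Mul(4, Pow(-42, -1)), Mul(20, Pow(-58, -1))), Add(-50, Mul(-1, 11)))) = Mul(104, Add(Add(Mul(4, Rational(-1, 42)), Mul(20, Rational(-1, 58))), Add(-50, -11))) = Mul(104, Add(Add(Rational(-2, 21), Rational(-10, 29)), -61)) = Mul(104, Add(Rational(-268, 609), -61)) = Mul(104, Rational(-37417, 609)) = Rational(-3891368, 609)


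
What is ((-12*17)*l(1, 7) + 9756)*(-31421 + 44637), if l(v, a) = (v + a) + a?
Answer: 88494336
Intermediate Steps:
l(v, a) = v + 2*a (l(v, a) = (a + v) + a = v + 2*a)
((-12*17)*l(1, 7) + 9756)*(-31421 + 44637) = ((-12*17)*(1 + 2*7) + 9756)*(-31421 + 44637) = (-204*(1 + 14) + 9756)*13216 = (-204*15 + 9756)*13216 = (-3060 + 9756)*13216 = 6696*13216 = 88494336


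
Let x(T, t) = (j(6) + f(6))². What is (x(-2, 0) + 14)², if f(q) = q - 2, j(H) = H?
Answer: 12996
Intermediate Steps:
f(q) = -2 + q
x(T, t) = 100 (x(T, t) = (6 + (-2 + 6))² = (6 + 4)² = 10² = 100)
(x(-2, 0) + 14)² = (100 + 14)² = 114² = 12996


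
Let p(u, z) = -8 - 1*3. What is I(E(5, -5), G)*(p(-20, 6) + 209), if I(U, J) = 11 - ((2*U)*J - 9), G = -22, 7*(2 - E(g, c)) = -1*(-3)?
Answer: 123552/7 ≈ 17650.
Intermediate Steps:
p(u, z) = -11 (p(u, z) = -8 - 3 = -11)
E(g, c) = 11/7 (E(g, c) = 2 - (-1)*(-3)/7 = 2 - ⅐*3 = 2 - 3/7 = 11/7)
I(U, J) = 20 - 2*J*U (I(U, J) = 11 - (2*J*U - 9) = 11 - (-9 + 2*J*U) = 11 + (9 - 2*J*U) = 20 - 2*J*U)
I(E(5, -5), G)*(p(-20, 6) + 209) = (20 - 2*(-22)*11/7)*(-11 + 209) = (20 + 484/7)*198 = (624/7)*198 = 123552/7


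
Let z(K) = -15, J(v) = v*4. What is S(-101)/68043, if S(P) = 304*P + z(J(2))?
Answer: -30719/68043 ≈ -0.45146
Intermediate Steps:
J(v) = 4*v
S(P) = -15 + 304*P (S(P) = 304*P - 15 = -15 + 304*P)
S(-101)/68043 = (-15 + 304*(-101))/68043 = (-15 - 30704)*(1/68043) = -30719*1/68043 = -30719/68043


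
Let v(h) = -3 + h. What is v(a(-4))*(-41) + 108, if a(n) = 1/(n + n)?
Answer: 1889/8 ≈ 236.13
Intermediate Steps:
a(n) = 1/(2*n)
v(a(-4))*(-41) + 108 = (-3 + (½)/(-4))*(-41) + 108 = (-3 + (½)*(-¼))*(-41) + 108 = (-3 - ⅛)*(-41) + 108 = -25/8*(-41) + 108 = 1025/8 + 108 = 1889/8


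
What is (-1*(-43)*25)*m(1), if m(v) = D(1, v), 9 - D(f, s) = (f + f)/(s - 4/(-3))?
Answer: 61275/7 ≈ 8753.6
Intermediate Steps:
D(f, s) = 9 - 2*f/(4/3 + s) (D(f, s) = 9 - (f + f)/(s - 4/(-3)) = 9 - 2*f/(s - 4*(-1/3)) = 9 - 2*f/(s + 4/3) = 9 - 2*f/(4/3 + s))
m(v) = 3*(10 + 9*v)/(4 + 3*v) (m(v) = 3*(12 - 2*1 + 9*v)/(4 + 3*v) = 3*(12 - 2 + 9*v)/(4 + 3*v) = 3*(10 + 9*v)/(4 + 3*v))
(-1*(-43)*25)*m(1) = (-1*(-43)*25)*(3*(10 + 9*1)/(4 + 3*1)) = (43*25)*(3*(10 + 9)/(4 + 3)) = 1075*(3*19/7) = 1075*(3*(1/7)*19) = 1075*(57/7) = 61275/7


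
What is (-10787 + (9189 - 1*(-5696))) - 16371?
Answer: -12273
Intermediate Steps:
(-10787 + (9189 - 1*(-5696))) - 16371 = (-10787 + (9189 + 5696)) - 16371 = (-10787 + 14885) - 16371 = 4098 - 16371 = -12273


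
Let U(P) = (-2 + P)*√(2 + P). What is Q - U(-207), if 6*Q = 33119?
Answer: 33119/6 + 209*I*√205 ≈ 5519.8 + 2992.4*I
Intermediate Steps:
Q = 33119/6 (Q = (⅙)*33119 = 33119/6 ≈ 5519.8)
U(P) = √(2 + P)*(-2 + P)
Q - U(-207) = 33119/6 - √(2 - 207)*(-2 - 207) = 33119/6 - √(-205)*(-209) = 33119/6 - I*√205*(-209) = 33119/6 - (-209)*I*√205 = 33119/6 + 209*I*√205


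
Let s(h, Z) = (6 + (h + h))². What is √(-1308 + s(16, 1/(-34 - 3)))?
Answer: 2*√34 ≈ 11.662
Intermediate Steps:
s(h, Z) = (6 + 2*h)²
√(-1308 + s(16, 1/(-34 - 3))) = √(-1308 + 4*(3 + 16)²) = √(-1308 + 4*19²) = √(-1308 + 4*361) = √(-1308 + 1444) = √136 = 2*√34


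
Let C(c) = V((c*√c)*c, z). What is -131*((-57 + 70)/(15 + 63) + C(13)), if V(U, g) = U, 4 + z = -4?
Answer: -131/6 - 22139*√13 ≈ -79845.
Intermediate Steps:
z = -8 (z = -4 - 4 = -8)
C(c) = c^(5/2) (C(c) = (c*√c)*c = c^(3/2)*c = c^(5/2))
-131*((-57 + 70)/(15 + 63) + C(13)) = -131*((-57 + 70)/(15 + 63) + 13^(5/2)) = -131*(13/78 + 169*√13) = -131*(13*(1/78) + 169*√13) = -131*(⅙ + 169*√13) = -131/6 - 22139*√13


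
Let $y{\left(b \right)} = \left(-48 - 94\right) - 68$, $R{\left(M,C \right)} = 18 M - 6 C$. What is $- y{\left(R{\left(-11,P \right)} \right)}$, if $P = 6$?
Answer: $210$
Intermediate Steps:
$R{\left(M,C \right)} = - 6 C + 18 M$
$y{\left(b \right)} = -210$ ($y{\left(b \right)} = -142 - 68 = -210$)
$- y{\left(R{\left(-11,P \right)} \right)} = \left(-1\right) \left(-210\right) = 210$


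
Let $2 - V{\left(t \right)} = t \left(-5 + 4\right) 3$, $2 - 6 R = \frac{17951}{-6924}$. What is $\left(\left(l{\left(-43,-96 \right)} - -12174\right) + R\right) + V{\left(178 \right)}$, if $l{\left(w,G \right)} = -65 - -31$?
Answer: $\frac{526643543}{41544} \approx 12677.0$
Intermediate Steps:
$l{\left(w,G \right)} = -34$ ($l{\left(w,G \right)} = -65 + 31 = -34$)
$R = \frac{31799}{41544}$ ($R = \frac{1}{3} - \frac{17951 \frac{1}{-6924}}{6} = \frac{1}{3} - \frac{17951 \left(- \frac{1}{6924}\right)}{6} = \frac{1}{3} - - \frac{17951}{41544} = \frac{1}{3} + \frac{17951}{41544} = \frac{31799}{41544} \approx 0.76543$)
$V{\left(t \right)} = 2 + 3 t$ ($V{\left(t \right)} = 2 - t \left(-5 + 4\right) 3 = 2 - t \left(\left(-1\right) 3\right) = 2 - t \left(-3\right) = 2 - - 3 t = 2 + 3 t$)
$\left(\left(l{\left(-43,-96 \right)} - -12174\right) + R\right) + V{\left(178 \right)} = \left(\left(-34 - -12174\right) + \frac{31799}{41544}\right) + \left(2 + 3 \cdot 178\right) = \left(\left(-34 + 12174\right) + \frac{31799}{41544}\right) + \left(2 + 534\right) = \left(12140 + \frac{31799}{41544}\right) + 536 = \frac{504375959}{41544} + 536 = \frac{526643543}{41544}$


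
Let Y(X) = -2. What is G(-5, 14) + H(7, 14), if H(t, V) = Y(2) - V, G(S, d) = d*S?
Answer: -86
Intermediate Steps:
G(S, d) = S*d
H(t, V) = -2 - V
G(-5, 14) + H(7, 14) = -5*14 + (-2 - 1*14) = -70 + (-2 - 14) = -70 - 16 = -86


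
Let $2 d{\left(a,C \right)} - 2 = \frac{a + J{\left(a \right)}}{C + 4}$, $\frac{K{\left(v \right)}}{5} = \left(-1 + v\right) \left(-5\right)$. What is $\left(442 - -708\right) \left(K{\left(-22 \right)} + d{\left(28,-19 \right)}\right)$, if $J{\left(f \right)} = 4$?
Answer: $\frac{1983520}{3} \approx 6.6117 \cdot 10^{5}$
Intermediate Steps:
$K{\left(v \right)} = 25 - 25 v$ ($K{\left(v \right)} = 5 \left(-1 + v\right) \left(-5\right) = 5 \left(5 - 5 v\right) = 25 - 25 v$)
$d{\left(a,C \right)} = 1 + \frac{4 + a}{2 \left(4 + C\right)}$ ($d{\left(a,C \right)} = 1 + \frac{\left(a + 4\right) \frac{1}{C + 4}}{2} = 1 + \frac{\left(4 + a\right) \frac{1}{4 + C}}{2} = 1 + \frac{\frac{1}{4 + C} \left(4 + a\right)}{2} = 1 + \frac{4 + a}{2 \left(4 + C\right)}$)
$\left(442 - -708\right) \left(K{\left(-22 \right)} + d{\left(28,-19 \right)}\right) = \left(442 - -708\right) \left(\left(25 - -550\right) + \frac{6 - 19 + \frac{1}{2} \cdot 28}{4 - 19}\right) = \left(442 + 708\right) \left(\left(25 + 550\right) + \frac{6 - 19 + 14}{-15}\right) = 1150 \left(575 - \frac{1}{15}\right) = 1150 \cdot \frac{8624}{15} = \frac{1983520}{3}$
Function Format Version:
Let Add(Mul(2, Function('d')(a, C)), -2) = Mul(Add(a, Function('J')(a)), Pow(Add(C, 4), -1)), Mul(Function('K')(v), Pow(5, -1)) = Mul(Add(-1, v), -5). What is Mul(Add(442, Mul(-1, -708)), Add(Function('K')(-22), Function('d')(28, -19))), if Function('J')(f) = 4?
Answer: Rational(1983520, 3) ≈ 6.6117e+5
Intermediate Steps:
Function('K')(v) = Add(25, Mul(-25, v)) (Function('K')(v) = Mul(5, Mul(Add(-1, v), -5)) = Mul(5, Add(5, Mul(-5, v))) = Add(25, Mul(-25, v)))
Function('d')(a, C) = Add(1, Mul(Rational(1, 2), Pow(Add(4, C), -1), Add(4, a))) (Function('d')(a, C) = Add(1, Mul(Rational(1, 2), Mul(Add(a, 4), Pow(Add(C, 4), -1)))) = Add(1, Mul(Rational(1, 2), Mul(Add(4, a), Pow(Add(4, C), -1)))) = Add(1, Mul(Rational(1, 2), Mul(Pow(Add(4, C), -1), Add(4, a)))) = Add(1, Mul(Rational(1, 2), Pow(Add(4, C), -1), Add(4, a))))
Mul(Add(442, Mul(-1, -708)), Add(Function('K')(-22), Function('d')(28, -19))) = Mul(Add(442, Mul(-1, -708)), Add(Add(25, Mul(-25, -22)), Mul(Pow(Add(4, -19), -1), Add(6, -19, Mul(Rational(1, 2), 28))))) = Mul(Add(442, 708), Add(Add(25, 550), Mul(Pow(-15, -1), Add(6, -19, 14)))) = Mul(1150, Add(575, Mul(Rational(-1, 15), 1))) = Mul(1150, Add(575, Rational(-1, 15))) = Mul(1150, Rational(8624, 15)) = Rational(1983520, 3)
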